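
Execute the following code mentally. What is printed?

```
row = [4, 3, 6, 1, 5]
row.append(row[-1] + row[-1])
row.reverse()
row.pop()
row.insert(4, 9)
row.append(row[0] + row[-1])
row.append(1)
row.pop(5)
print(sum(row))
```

45

append row[-1]+row[-1] = 5+5 = 10 → [4, 3, 6, 1, 5, 10]
reverse → [10, 5, 1, 6, 3, 4]
pop() removes 4 → [10, 5, 1, 6, 3]
insert 9 at 4 → [10, 5, 1, 6, 9, 3]
append row[0]+row[-1] = 10+3 = 13 → [10, 5, 1, 6, 9, 3, 13]
append 1 → [10, 5, 1, 6, 9, 3, 13, 1]
pop(5) removes 3 → [10, 5, 1, 6, 9, 13, 1]
sum = 45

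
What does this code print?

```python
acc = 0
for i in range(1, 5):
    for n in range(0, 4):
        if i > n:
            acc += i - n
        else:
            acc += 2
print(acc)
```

i=1,n=0: 1>0, acc = 0+1 = 1
i=1,n=1: not 1>1, acc = 1+2 = 3
i=1,n=2: not 1>2, acc = 3+2 = 5
i=1,n=3: not 1>3, acc = 5+2 = 7
i=2,n=0: 2>0, acc = 7+2 = 9
i=2,n=1: 2>1, acc = 9+1 = 10
i=2,n=2: not 2>2, acc = 10+2 = 12
i=2,n=3: not 2>3, acc = 12+2 = 14
i=3,n=0: 3>0, acc = 14+3 = 17
i=3,n=1: 3>1, acc = 17+2 = 19
i=3,n=2: 3>2, acc = 19+1 = 20
i=3,n=3: not 3>3, acc = 20+2 = 22
i=4,n=0: 4>0, acc = 22+4 = 26
i=4,n=1: 4>1, acc = 26+3 = 29
i=4,n=2: 4>2, acc = 29+2 = 31
i=4,n=3: 4>3, acc = 31+1 = 32

32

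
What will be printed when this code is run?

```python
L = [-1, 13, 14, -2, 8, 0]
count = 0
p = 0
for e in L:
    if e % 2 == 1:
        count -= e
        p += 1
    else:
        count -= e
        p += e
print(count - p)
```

-54

e=-1: odd, count = 0-(-1) = 1; p=1
e=13: odd, count = 1-13 = -12; p=2
e=14: not odd, count = (-12)-14 = -26; p=16
e=-2: not odd, count = (-26)-(-2) = -24; p=14
e=8: not odd, count = (-24)-8 = -32; p=22
e=0: not odd, count = (-32)-0 = -32; p=22
count-p = (-32)-22 = -54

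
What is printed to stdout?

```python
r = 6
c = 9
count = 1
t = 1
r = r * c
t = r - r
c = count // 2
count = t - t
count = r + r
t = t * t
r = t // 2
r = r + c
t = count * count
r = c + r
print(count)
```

r = 6*9 = 54
t = 54-54 = 0
c = 1//2 = 0
count = 0-0 = 0
count = 54+54 = 108
t = 0*0 = 0
r = 0//2 = 0
r = 0+0 = 0
t = 108*108 = 11664
r = 0+0 = 0

108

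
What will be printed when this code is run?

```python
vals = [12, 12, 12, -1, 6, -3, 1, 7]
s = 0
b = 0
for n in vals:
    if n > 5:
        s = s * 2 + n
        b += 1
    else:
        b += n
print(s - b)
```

353

n=12: >5, s = 0*2+12 = 12; b=1
n=12: >5, s = 12*2+12 = 36; b=2
n=12: >5, s = 36*2+12 = 84; b=3
n=-1: not >5; b=2
n=6: >5, s = 84*2+6 = 174; b=3
n=-3: not >5; b=0
n=1: not >5; b=1
n=7: >5, s = 174*2+7 = 355; b=2
s-b = 355-2 = 353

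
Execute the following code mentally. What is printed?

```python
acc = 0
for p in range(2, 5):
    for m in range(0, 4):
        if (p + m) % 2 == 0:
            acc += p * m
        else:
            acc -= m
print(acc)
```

p=2,m=0: even sum, acc = 0+0 = 0
p=2,m=1: odd sum, acc = 0-1 = -1
p=2,m=2: even sum, acc = (-1)+4 = 3
p=2,m=3: odd sum, acc = 3-3 = 0
p=3,m=0: odd sum, acc = 0-0 = 0
p=3,m=1: even sum, acc = 0+3 = 3
p=3,m=2: odd sum, acc = 3-2 = 1
p=3,m=3: even sum, acc = 1+9 = 10
p=4,m=0: even sum, acc = 10+0 = 10
p=4,m=1: odd sum, acc = 10-1 = 9
p=4,m=2: even sum, acc = 9+8 = 17
p=4,m=3: odd sum, acc = 17-3 = 14

14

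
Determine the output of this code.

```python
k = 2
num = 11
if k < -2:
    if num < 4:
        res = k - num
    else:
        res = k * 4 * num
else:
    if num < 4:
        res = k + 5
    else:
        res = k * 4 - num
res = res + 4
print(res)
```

1

k=2, num=11
k < -2 is False; num < 4 is False
→ res = k * 4 - num = -3
res = (-3)+4 = 1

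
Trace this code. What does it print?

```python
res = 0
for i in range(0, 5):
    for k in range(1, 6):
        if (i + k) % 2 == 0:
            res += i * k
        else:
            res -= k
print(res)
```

33

i=0,k=1: odd sum, res = 0-1 = -1
i=0,k=2: even sum, res = (-1)+0 = -1
i=0,k=3: odd sum, res = (-1)-3 = -4
i=0,k=4: even sum, res = (-4)+0 = -4
i=0,k=5: odd sum, res = (-4)-5 = -9
i=1,k=1: even sum, res = (-9)+1 = -8
i=1,k=2: odd sum, res = (-8)-2 = -10
i=1,k=3: even sum, res = (-10)+3 = -7
i=1,k=4: odd sum, res = (-7)-4 = -11
i=1,k=5: even sum, res = (-11)+5 = -6
i=2,k=1: odd sum, res = (-6)-1 = -7
i=2,k=2: even sum, res = (-7)+4 = -3
i=2,k=3: odd sum, res = (-3)-3 = -6
i=2,k=4: even sum, res = (-6)+8 = 2
i=2,k=5: odd sum, res = 2-5 = -3
i=3,k=1: even sum, res = (-3)+3 = 0
i=3,k=2: odd sum, res = 0-2 = -2
i=3,k=3: even sum, res = (-2)+9 = 7
i=3,k=4: odd sum, res = 7-4 = 3
i=3,k=5: even sum, res = 3+15 = 18
i=4,k=1: odd sum, res = 18-1 = 17
i=4,k=2: even sum, res = 17+8 = 25
i=4,k=3: odd sum, res = 25-3 = 22
i=4,k=4: even sum, res = 22+16 = 38
i=4,k=5: odd sum, res = 38-5 = 33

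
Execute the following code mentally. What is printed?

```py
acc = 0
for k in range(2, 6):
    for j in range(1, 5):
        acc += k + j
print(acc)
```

k=2,j=1: acc = 0+3 = 3
k=2,j=2: acc = 3+4 = 7
k=2,j=3: acc = 7+5 = 12
k=2,j=4: acc = 12+6 = 18
k=3,j=1: acc = 18+4 = 22
k=3,j=2: acc = 22+5 = 27
k=3,j=3: acc = 27+6 = 33
k=3,j=4: acc = 33+7 = 40
k=4,j=1: acc = 40+5 = 45
k=4,j=2: acc = 45+6 = 51
k=4,j=3: acc = 51+7 = 58
k=4,j=4: acc = 58+8 = 66
k=5,j=1: acc = 66+6 = 72
k=5,j=2: acc = 72+7 = 79
k=5,j=3: acc = 79+8 = 87
k=5,j=4: acc = 87+9 = 96

96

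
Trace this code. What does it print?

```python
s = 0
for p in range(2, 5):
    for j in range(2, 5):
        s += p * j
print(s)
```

81

p=2,j=2: s = 0+4 = 4
p=2,j=3: s = 4+6 = 10
p=2,j=4: s = 10+8 = 18
p=3,j=2: s = 18+6 = 24
p=3,j=3: s = 24+9 = 33
p=3,j=4: s = 33+12 = 45
p=4,j=2: s = 45+8 = 53
p=4,j=3: s = 53+12 = 65
p=4,j=4: s = 65+16 = 81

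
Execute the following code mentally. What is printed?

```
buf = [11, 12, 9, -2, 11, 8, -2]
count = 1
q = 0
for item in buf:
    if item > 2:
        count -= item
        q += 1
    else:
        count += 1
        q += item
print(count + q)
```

-47

item=11: >2, count = 1-11 = -10; q=1
item=12: >2, count = (-10)-12 = -22; q=2
item=9: >2, count = (-22)-9 = -31; q=3
item=-2: not >2, count = (-31)+1 = -30; q=1
item=11: >2, count = (-30)-11 = -41; q=2
item=8: >2, count = (-41)-8 = -49; q=3
item=-2: not >2, count = (-49)+1 = -48; q=1
count+q = (-48)+1 = -47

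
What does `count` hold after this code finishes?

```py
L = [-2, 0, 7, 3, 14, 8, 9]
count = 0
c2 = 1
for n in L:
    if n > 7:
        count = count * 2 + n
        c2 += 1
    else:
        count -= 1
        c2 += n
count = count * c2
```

n=-2: not >7, count = 0-1 = -1; c2=-1
n=0: not >7, count = (-1)-1 = -2; c2=-1
n=7: not >7, count = (-2)-1 = -3; c2=6
n=3: not >7, count = (-3)-1 = -4; c2=9
n=14: >7, count = (-4)*2+14 = 6; c2=10
n=8: >7, count = 6*2+8 = 20; c2=11
n=9: >7, count = 20*2+9 = 49; c2=12
count*c2 = 49*12 = 588

588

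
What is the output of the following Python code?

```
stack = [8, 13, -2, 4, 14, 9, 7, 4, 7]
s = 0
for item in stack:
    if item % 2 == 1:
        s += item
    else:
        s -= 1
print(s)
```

item=8: not odd, s = 0-1 = -1
item=13: odd, s = (-1)+13 = 12
item=-2: not odd, s = 12-1 = 11
item=4: not odd, s = 11-1 = 10
item=14: not odd, s = 10-1 = 9
item=9: odd, s = 9+9 = 18
item=7: odd, s = 18+7 = 25
item=4: not odd, s = 25-1 = 24
item=7: odd, s = 24+7 = 31

31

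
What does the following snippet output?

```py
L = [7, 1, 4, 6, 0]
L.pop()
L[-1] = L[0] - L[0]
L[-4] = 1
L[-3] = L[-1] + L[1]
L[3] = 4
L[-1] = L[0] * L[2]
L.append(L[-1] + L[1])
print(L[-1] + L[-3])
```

pop() removes 0 → [7, 1, 4, 6]
L[-1] = L[0]-L[0] = 7-7 = 0 → [7, 1, 4, 0]
L[-4] = 1 → [1, 1, 4, 0]
L[-3] = L[-1]+L[1] = 0+1 = 1 → [1, 1, 4, 0]
L[3] = 4 → [1, 1, 4, 4]
L[-1] = L[0]*L[2] = 1*4 = 4 → [1, 1, 4, 4]
append L[-1]+L[1] = 4+1 = 5 → [1, 1, 4, 4, 5]
L[-1]+L[-3] = 5+4 = 9

9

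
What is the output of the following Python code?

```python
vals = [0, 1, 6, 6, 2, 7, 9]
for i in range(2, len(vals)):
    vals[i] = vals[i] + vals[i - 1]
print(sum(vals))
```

89

i=2: vals[2] = 6+1 = 7 → [0, 1, 7, 6, 2, 7, 9]
i=3: vals[3] = 6+7 = 13 → [0, 1, 7, 13, 2, 7, 9]
i=4: vals[4] = 2+13 = 15 → [0, 1, 7, 13, 15, 7, 9]
i=5: vals[5] = 7+15 = 22 → [0, 1, 7, 13, 15, 22, 9]
i=6: vals[6] = 9+22 = 31 → [0, 1, 7, 13, 15, 22, 31]
sum = 89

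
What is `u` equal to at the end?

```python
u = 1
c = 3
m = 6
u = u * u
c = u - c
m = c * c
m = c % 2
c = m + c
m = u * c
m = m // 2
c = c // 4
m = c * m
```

1

u = 1*1 = 1
c = 1-3 = -2
m = (-2)*(-2) = 4
m = (-2)%2 = 0
c = 0+(-2) = -2
m = 1*(-2) = -2
m = (-2)//2 = -1
c = (-2)//4 = -1
m = (-1)*(-1) = 1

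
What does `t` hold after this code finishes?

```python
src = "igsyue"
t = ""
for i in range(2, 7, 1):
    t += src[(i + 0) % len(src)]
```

'syuei'

i=2: add src[2]='s' → 's'
i=3: add src[3]='y' → 'sy'
i=4: add src[4]='u' → 'syu'
i=5: add src[5]='e' → 'syue'
i=6: add src[0]='i' → 'syuei'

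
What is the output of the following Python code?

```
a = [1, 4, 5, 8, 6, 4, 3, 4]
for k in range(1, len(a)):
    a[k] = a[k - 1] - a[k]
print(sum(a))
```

k=1: a[1] = 1-4 = -3 → [1, -3, 5, 8, 6, 4, 3, 4]
k=2: a[2] = (-3)-5 = -8 → [1, -3, -8, 8, 6, 4, 3, 4]
k=3: a[3] = (-8)-8 = -16 → [1, -3, -8, -16, 6, 4, 3, 4]
k=4: a[4] = (-16)-6 = -22 → [1, -3, -8, -16, -22, 4, 3, 4]
k=5: a[5] = (-22)-4 = -26 → [1, -3, -8, -16, -22, -26, 3, 4]
k=6: a[6] = (-26)-3 = -29 → [1, -3, -8, -16, -22, -26, -29, 4]
k=7: a[7] = (-29)-4 = -33 → [1, -3, -8, -16, -22, -26, -29, -33]
sum = -136

-136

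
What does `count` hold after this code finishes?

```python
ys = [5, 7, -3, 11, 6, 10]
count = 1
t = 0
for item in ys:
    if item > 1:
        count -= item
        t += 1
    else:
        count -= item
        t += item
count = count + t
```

-33

item=5: >1, count = 1-5 = -4; t=1
item=7: >1, count = (-4)-7 = -11; t=2
item=-3: not >1, count = (-11)-(-3) = -8; t=-1
item=11: >1, count = (-8)-11 = -19; t=0
item=6: >1, count = (-19)-6 = -25; t=1
item=10: >1, count = (-25)-10 = -35; t=2
count+t = (-35)+2 = -33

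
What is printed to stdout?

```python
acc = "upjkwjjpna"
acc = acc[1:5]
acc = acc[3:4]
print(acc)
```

slice [1:5] → 'pjkw'
slice [3:4] → 'w'

w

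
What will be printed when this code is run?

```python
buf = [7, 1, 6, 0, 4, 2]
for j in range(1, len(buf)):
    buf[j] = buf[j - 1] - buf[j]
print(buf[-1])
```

j=1: buf[1] = 7-1 = 6 → [7, 6, 6, 0, 4, 2]
j=2: buf[2] = 6-6 = 0 → [7, 6, 0, 0, 4, 2]
j=3: buf[3] = 0-0 = 0 → [7, 6, 0, 0, 4, 2]
j=4: buf[4] = 0-4 = -4 → [7, 6, 0, 0, -4, 2]
j=5: buf[5] = (-4)-2 = -6 → [7, 6, 0, 0, -4, -6]

-6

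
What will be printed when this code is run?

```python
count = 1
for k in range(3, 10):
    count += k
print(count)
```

k=3: count = 1+3 = 4
k=4: count = 4+4 = 8
k=5: count = 8+5 = 13
k=6: count = 13+6 = 19
k=7: count = 19+7 = 26
k=8: count = 26+8 = 34
k=9: count = 34+9 = 43

43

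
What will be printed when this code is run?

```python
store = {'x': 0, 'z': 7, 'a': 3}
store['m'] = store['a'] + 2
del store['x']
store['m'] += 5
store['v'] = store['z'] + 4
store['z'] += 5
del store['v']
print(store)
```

store['m'] = store['a']+2 = 5 → {'x': 0, 'z': 7, 'a': 3, 'm': 5}
del 'x' → {'z': 7, 'a': 3, 'm': 5}
store['m'] = 5+5 = 10 → {'z': 7, 'a': 3, 'm': 10}
store['v'] = store['z']+4 = 11 → {'z': 7, 'a': 3, 'm': 10, 'v': 11}
store['z'] = 7+5 = 12 → {'z': 12, 'a': 3, 'm': 10, 'v': 11}
del 'v' → {'z': 12, 'a': 3, 'm': 10}

{'z': 12, 'a': 3, 'm': 10}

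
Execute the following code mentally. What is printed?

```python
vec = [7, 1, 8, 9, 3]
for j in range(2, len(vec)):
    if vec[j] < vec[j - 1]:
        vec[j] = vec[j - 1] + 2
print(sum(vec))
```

36

j=2: 8>=1, unchanged → [7, 1, 8, 9, 3]
j=3: 9>=8, unchanged → [7, 1, 8, 9, 3]
j=4: 3<9, vec[4] = 9+2 = 11 → [7, 1, 8, 9, 11]
sum = 36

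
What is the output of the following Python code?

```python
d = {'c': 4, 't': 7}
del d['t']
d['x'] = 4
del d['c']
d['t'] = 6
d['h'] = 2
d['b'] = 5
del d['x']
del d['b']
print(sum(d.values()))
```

del 't' → {'c': 4}
d['x'] = 4 → {'c': 4, 'x': 4}
del 'c' → {'x': 4}
d['t'] = 6 → {'x': 4, 't': 6}
d['h'] = 2 → {'x': 4, 't': 6, 'h': 2}
d['b'] = 5 → {'x': 4, 't': 6, 'h': 2, 'b': 5}
del 'x' → {'t': 6, 'h': 2, 'b': 5}
del 'b' → {'t': 6, 'h': 2}
sum of values = 8

8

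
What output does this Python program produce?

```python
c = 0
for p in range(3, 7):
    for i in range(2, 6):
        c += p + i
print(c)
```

128

p=3,i=2: c = 0+5 = 5
p=3,i=3: c = 5+6 = 11
p=3,i=4: c = 11+7 = 18
p=3,i=5: c = 18+8 = 26
p=4,i=2: c = 26+6 = 32
p=4,i=3: c = 32+7 = 39
p=4,i=4: c = 39+8 = 47
p=4,i=5: c = 47+9 = 56
p=5,i=2: c = 56+7 = 63
p=5,i=3: c = 63+8 = 71
p=5,i=4: c = 71+9 = 80
p=5,i=5: c = 80+10 = 90
p=6,i=2: c = 90+8 = 98
p=6,i=3: c = 98+9 = 107
p=6,i=4: c = 107+10 = 117
p=6,i=5: c = 117+11 = 128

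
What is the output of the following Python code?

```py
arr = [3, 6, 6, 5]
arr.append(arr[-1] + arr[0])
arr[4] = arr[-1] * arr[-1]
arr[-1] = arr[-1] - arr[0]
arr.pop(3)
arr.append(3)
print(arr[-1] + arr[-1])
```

append arr[-1]+arr[0] = 5+3 = 8 → [3, 6, 6, 5, 8]
arr[4] = arr[-1]*arr[-1] = 8*8 = 64 → [3, 6, 6, 5, 64]
arr[-1] = arr[-1]-arr[0] = 64-3 = 61 → [3, 6, 6, 5, 61]
pop(3) removes 5 → [3, 6, 6, 61]
append 3 → [3, 6, 6, 61, 3]
arr[-1]+arr[-1] = 3+3 = 6

6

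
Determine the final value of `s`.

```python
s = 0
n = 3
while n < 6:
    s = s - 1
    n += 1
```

n=3: s = 0-1 = -1
n=4: s = (-1)-1 = -2
n=5: s = (-2)-1 = -3

-3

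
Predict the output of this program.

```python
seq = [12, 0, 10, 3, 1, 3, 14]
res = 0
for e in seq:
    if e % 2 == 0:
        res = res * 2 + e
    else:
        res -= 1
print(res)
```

124

e=12: even, res = 0*2+12 = 12
e=0: even, res = 12*2+0 = 24
e=10: even, res = 24*2+10 = 58
e=3: not even, res = 58-1 = 57
e=1: not even, res = 57-1 = 56
e=3: not even, res = 56-1 = 55
e=14: even, res = 55*2+14 = 124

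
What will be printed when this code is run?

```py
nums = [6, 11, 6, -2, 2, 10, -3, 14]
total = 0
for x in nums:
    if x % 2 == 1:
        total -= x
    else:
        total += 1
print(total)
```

-2

x=6: not odd, total = 0+1 = 1
x=11: odd, total = 1-11 = -10
x=6: not odd, total = (-10)+1 = -9
x=-2: not odd, total = (-9)+1 = -8
x=2: not odd, total = (-8)+1 = -7
x=10: not odd, total = (-7)+1 = -6
x=-3: odd, total = (-6)-(-3) = -3
x=14: not odd, total = (-3)+1 = -2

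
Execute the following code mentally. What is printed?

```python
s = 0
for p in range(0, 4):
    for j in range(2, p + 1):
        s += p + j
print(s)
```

p=2,j=2: s = 0+4 = 4
p=3,j=2: s = 4+5 = 9
p=3,j=3: s = 9+6 = 15

15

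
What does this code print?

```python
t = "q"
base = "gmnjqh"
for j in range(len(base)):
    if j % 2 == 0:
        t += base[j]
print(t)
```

qgnq

j=0: add 'g' → 'qg'
j=1: skip
j=2: add 'n' → 'qgn'
j=3: skip
j=4: add 'q' → 'qgnq'
j=5: skip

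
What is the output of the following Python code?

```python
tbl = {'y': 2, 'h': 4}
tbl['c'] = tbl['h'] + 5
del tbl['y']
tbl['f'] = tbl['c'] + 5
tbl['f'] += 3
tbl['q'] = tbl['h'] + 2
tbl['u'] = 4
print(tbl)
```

{'h': 4, 'c': 9, 'f': 17, 'q': 6, 'u': 4}

tbl['c'] = tbl['h']+5 = 9 → {'y': 2, 'h': 4, 'c': 9}
del 'y' → {'h': 4, 'c': 9}
tbl['f'] = tbl['c']+5 = 14 → {'h': 4, 'c': 9, 'f': 14}
tbl['f'] = 14+3 = 17 → {'h': 4, 'c': 9, 'f': 17}
tbl['q'] = tbl['h']+2 = 6 → {'h': 4, 'c': 9, 'f': 17, 'q': 6}
tbl['u'] = 4 → {'h': 4, 'c': 9, 'f': 17, 'q': 6, 'u': 4}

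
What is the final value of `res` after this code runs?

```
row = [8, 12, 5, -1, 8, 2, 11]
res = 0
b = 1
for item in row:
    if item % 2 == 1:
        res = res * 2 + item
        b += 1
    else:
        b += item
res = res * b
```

item=8: not odd; b=9
item=12: not odd; b=21
item=5: odd, res = 0*2+5 = 5; b=22
item=-1: odd, res = 5*2+(-1) = 9; b=23
item=8: not odd; b=31
item=2: not odd; b=33
item=11: odd, res = 9*2+11 = 29; b=34
res*b = 29*34 = 986

986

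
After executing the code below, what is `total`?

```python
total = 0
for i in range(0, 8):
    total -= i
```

i=0: total = 0-0 = 0
i=1: total = 0-1 = -1
i=2: total = (-1)-2 = -3
i=3: total = (-3)-3 = -6
i=4: total = (-6)-4 = -10
i=5: total = (-10)-5 = -15
i=6: total = (-15)-6 = -21
i=7: total = (-21)-7 = -28

-28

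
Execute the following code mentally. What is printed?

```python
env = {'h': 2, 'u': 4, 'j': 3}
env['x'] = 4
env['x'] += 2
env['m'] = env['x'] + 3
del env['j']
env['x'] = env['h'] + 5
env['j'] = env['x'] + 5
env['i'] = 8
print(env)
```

{'h': 2, 'u': 4, 'x': 7, 'm': 9, 'j': 12, 'i': 8}

env['x'] = 4 → {'h': 2, 'u': 4, 'j': 3, 'x': 4}
env['x'] = 4+2 = 6 → {'h': 2, 'u': 4, 'j': 3, 'x': 6}
env['m'] = env['x']+3 = 9 → {'h': 2, 'u': 4, 'j': 3, 'x': 6, 'm': 9}
del 'j' → {'h': 2, 'u': 4, 'x': 6, 'm': 9}
env['x'] = env['h']+5 = 7 → {'h': 2, 'u': 4, 'x': 7, 'm': 9}
env['j'] = env['x']+5 = 12 → {'h': 2, 'u': 4, 'x': 7, 'm': 9, 'j': 12}
env['i'] = 8 → {'h': 2, 'u': 4, 'x': 7, 'm': 9, 'j': 12, 'i': 8}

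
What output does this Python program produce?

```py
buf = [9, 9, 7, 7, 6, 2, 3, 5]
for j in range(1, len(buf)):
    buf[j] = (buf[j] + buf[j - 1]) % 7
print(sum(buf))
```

36

j=1: buf[1] = (9+9)%7 = 4 → [9, 4, 7, 7, 6, 2, 3, 5]
j=2: buf[2] = (7+4)%7 = 4 → [9, 4, 4, 7, 6, 2, 3, 5]
j=3: buf[3] = (7+4)%7 = 4 → [9, 4, 4, 4, 6, 2, 3, 5]
j=4: buf[4] = (6+4)%7 = 3 → [9, 4, 4, 4, 3, 2, 3, 5]
j=5: buf[5] = (2+3)%7 = 5 → [9, 4, 4, 4, 3, 5, 3, 5]
j=6: buf[6] = (3+5)%7 = 1 → [9, 4, 4, 4, 3, 5, 1, 5]
j=7: buf[7] = (5+1)%7 = 6 → [9, 4, 4, 4, 3, 5, 1, 6]
sum = 36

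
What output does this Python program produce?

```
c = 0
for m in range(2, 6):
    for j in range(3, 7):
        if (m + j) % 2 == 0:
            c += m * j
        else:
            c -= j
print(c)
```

88

m=2,j=3: odd sum, c = 0-3 = -3
m=2,j=4: even sum, c = (-3)+8 = 5
m=2,j=5: odd sum, c = 5-5 = 0
m=2,j=6: even sum, c = 0+12 = 12
m=3,j=3: even sum, c = 12+9 = 21
m=3,j=4: odd sum, c = 21-4 = 17
m=3,j=5: even sum, c = 17+15 = 32
m=3,j=6: odd sum, c = 32-6 = 26
m=4,j=3: odd sum, c = 26-3 = 23
m=4,j=4: even sum, c = 23+16 = 39
m=4,j=5: odd sum, c = 39-5 = 34
m=4,j=6: even sum, c = 34+24 = 58
m=5,j=3: even sum, c = 58+15 = 73
m=5,j=4: odd sum, c = 73-4 = 69
m=5,j=5: even sum, c = 69+25 = 94
m=5,j=6: odd sum, c = 94-6 = 88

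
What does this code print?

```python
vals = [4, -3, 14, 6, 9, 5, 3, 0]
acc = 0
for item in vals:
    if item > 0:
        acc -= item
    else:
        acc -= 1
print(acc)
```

-43

item=4: >0, acc = 0-4 = -4
item=-3: not >0, acc = (-4)-1 = -5
item=14: >0, acc = (-5)-14 = -19
item=6: >0, acc = (-19)-6 = -25
item=9: >0, acc = (-25)-9 = -34
item=5: >0, acc = (-34)-5 = -39
item=3: >0, acc = (-39)-3 = -42
item=0: not >0, acc = (-42)-1 = -43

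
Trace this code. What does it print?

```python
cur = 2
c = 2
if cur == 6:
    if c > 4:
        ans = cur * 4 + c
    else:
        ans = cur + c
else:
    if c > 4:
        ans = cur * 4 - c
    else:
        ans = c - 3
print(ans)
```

cur=2, c=2
cur == 6 is False; c > 4 is False
→ ans = c - 3 = -1

-1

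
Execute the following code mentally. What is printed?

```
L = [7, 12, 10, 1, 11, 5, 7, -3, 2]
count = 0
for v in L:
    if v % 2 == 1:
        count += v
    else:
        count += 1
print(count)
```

v=7: odd, count = 0+7 = 7
v=12: not odd, count = 7+1 = 8
v=10: not odd, count = 8+1 = 9
v=1: odd, count = 9+1 = 10
v=11: odd, count = 10+11 = 21
v=5: odd, count = 21+5 = 26
v=7: odd, count = 26+7 = 33
v=-3: odd, count = 33+(-3) = 30
v=2: not odd, count = 30+1 = 31

31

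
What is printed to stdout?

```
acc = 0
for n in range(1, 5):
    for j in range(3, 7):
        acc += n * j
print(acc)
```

n=1,j=3: acc = 0+3 = 3
n=1,j=4: acc = 3+4 = 7
n=1,j=5: acc = 7+5 = 12
n=1,j=6: acc = 12+6 = 18
n=2,j=3: acc = 18+6 = 24
n=2,j=4: acc = 24+8 = 32
n=2,j=5: acc = 32+10 = 42
n=2,j=6: acc = 42+12 = 54
n=3,j=3: acc = 54+9 = 63
n=3,j=4: acc = 63+12 = 75
n=3,j=5: acc = 75+15 = 90
n=3,j=6: acc = 90+18 = 108
n=4,j=3: acc = 108+12 = 120
n=4,j=4: acc = 120+16 = 136
n=4,j=5: acc = 136+20 = 156
n=4,j=6: acc = 156+24 = 180

180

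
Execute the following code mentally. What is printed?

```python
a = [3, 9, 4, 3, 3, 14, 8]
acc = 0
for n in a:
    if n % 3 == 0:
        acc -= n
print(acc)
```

-18

n=3: %3==0, acc = 0-3 = -3
n=9: %3==0, acc = (-3)-9 = -12
n=4: not %3==0
n=3: %3==0, acc = (-12)-3 = -15
n=3: %3==0, acc = (-15)-3 = -18
n=14: not %3==0
n=8: not %3==0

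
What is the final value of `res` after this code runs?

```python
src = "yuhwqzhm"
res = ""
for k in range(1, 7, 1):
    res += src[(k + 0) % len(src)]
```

k=1: add src[1]='u' → 'u'
k=2: add src[2]='h' → 'uh'
k=3: add src[3]='w' → 'uhw'
k=4: add src[4]='q' → 'uhwq'
k=5: add src[5]='z' → 'uhwqz'
k=6: add src[6]='h' → 'uhwqzh'

'uhwqzh'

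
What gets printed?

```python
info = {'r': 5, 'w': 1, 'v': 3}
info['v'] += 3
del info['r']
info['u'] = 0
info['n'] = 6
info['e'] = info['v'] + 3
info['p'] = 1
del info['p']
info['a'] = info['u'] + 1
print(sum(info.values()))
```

info['v'] = 3+3 = 6 → {'r': 5, 'w': 1, 'v': 6}
del 'r' → {'w': 1, 'v': 6}
info['u'] = 0 → {'w': 1, 'v': 6, 'u': 0}
info['n'] = 6 → {'w': 1, 'v': 6, 'u': 0, 'n': 6}
info['e'] = info['v']+3 = 9 → {'w': 1, 'v': 6, 'u': 0, 'n': 6, 'e': 9}
info['p'] = 1 → {'w': 1, 'v': 6, 'u': 0, 'n': 6, 'e': 9, 'p': 1}
del 'p' → {'w': 1, 'v': 6, 'u': 0, 'n': 6, 'e': 9}
info['a'] = info['u']+1 = 1 → {'w': 1, 'v': 6, 'u': 0, 'n': 6, 'e': 9, 'a': 1}
sum of values = 23

23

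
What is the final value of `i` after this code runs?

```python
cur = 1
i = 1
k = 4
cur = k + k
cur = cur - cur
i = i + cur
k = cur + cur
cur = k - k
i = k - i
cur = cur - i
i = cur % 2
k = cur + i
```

cur = 4+4 = 8
cur = 8-8 = 0
i = 1+0 = 1
k = 0+0 = 0
cur = 0-0 = 0
i = 0-1 = -1
cur = 0-(-1) = 1
i = 1%2 = 1
k = 1+1 = 2

1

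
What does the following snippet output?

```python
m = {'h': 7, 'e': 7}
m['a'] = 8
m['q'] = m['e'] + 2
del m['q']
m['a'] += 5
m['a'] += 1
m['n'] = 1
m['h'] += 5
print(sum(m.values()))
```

34

m['a'] = 8 → {'h': 7, 'e': 7, 'a': 8}
m['q'] = m['e']+2 = 9 → {'h': 7, 'e': 7, 'a': 8, 'q': 9}
del 'q' → {'h': 7, 'e': 7, 'a': 8}
m['a'] = 8+5 = 13 → {'h': 7, 'e': 7, 'a': 13}
m['a'] = 13+1 = 14 → {'h': 7, 'e': 7, 'a': 14}
m['n'] = 1 → {'h': 7, 'e': 7, 'a': 14, 'n': 1}
m['h'] = 7+5 = 12 → {'h': 12, 'e': 7, 'a': 14, 'n': 1}
sum of values = 34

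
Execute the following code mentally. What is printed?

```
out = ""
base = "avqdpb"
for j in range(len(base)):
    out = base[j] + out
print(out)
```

j=0: prepend 'a' → 'a'
j=1: prepend 'v' → 'va'
j=2: prepend 'q' → 'qva'
j=3: prepend 'd' → 'dqva'
j=4: prepend 'p' → 'pdqva'
j=5: prepend 'b' → 'bpdqva'

bpdqva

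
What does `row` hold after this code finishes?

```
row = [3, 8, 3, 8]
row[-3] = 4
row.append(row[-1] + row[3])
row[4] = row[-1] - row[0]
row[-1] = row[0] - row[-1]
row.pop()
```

[3, 4, 3, 8]

row[-3] = 4 → [3, 4, 3, 8]
append row[-1]+row[3] = 8+8 = 16 → [3, 4, 3, 8, 16]
row[4] = row[-1]-row[0] = 16-3 = 13 → [3, 4, 3, 8, 13]
row[-1] = row[0]-row[-1] = 3-13 = -10 → [3, 4, 3, 8, -10]
pop() removes -10 → [3, 4, 3, 8]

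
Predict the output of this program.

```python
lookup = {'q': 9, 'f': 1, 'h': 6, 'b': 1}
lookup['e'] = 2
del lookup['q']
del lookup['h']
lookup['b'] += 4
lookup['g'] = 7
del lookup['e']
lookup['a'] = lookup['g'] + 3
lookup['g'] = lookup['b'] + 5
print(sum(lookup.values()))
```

lookup['e'] = 2 → {'q': 9, 'f': 1, 'h': 6, 'b': 1, 'e': 2}
del 'q' → {'f': 1, 'h': 6, 'b': 1, 'e': 2}
del 'h' → {'f': 1, 'b': 1, 'e': 2}
lookup['b'] = 1+4 = 5 → {'f': 1, 'b': 5, 'e': 2}
lookup['g'] = 7 → {'f': 1, 'b': 5, 'e': 2, 'g': 7}
del 'e' → {'f': 1, 'b': 5, 'g': 7}
lookup['a'] = lookup['g']+3 = 10 → {'f': 1, 'b': 5, 'g': 7, 'a': 10}
lookup['g'] = lookup['b']+5 = 10 → {'f': 1, 'b': 5, 'g': 10, 'a': 10}
sum of values = 26

26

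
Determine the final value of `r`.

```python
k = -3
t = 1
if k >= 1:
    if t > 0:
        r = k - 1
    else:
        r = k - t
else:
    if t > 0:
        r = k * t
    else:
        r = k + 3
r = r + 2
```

k=-3, t=1
k >= 1 is False; t > 0 is True
→ r = k * t = -3
r = (-3)+2 = -1

-1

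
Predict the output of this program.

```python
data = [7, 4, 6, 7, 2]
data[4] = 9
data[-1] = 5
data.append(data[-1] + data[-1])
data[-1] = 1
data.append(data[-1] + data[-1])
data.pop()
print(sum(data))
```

30

data[4] = 9 → [7, 4, 6, 7, 9]
data[-1] = 5 → [7, 4, 6, 7, 5]
append data[-1]+data[-1] = 5+5 = 10 → [7, 4, 6, 7, 5, 10]
data[-1] = 1 → [7, 4, 6, 7, 5, 1]
append data[-1]+data[-1] = 1+1 = 2 → [7, 4, 6, 7, 5, 1, 2]
pop() removes 2 → [7, 4, 6, 7, 5, 1]
sum = 30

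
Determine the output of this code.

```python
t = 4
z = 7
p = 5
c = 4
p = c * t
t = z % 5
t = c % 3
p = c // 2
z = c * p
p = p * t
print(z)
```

p = 4*4 = 16
t = 7%5 = 2
t = 4%3 = 1
p = 4//2 = 2
z = 4*2 = 8
p = 2*1 = 2

8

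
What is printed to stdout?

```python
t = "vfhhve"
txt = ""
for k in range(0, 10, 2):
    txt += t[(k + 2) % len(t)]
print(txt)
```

k=0: add t[2]='h' → 'h'
k=2: add t[4]='v' → 'hv'
k=4: add t[0]='v' → 'hvv'
k=6: add t[2]='h' → 'hvvh'
k=8: add t[4]='v' → 'hvvhv'

hvvhv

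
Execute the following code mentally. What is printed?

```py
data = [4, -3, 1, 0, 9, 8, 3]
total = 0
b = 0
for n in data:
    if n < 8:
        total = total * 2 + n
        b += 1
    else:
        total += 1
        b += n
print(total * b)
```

n=4: <8, total = 0*2+4 = 4; b=1
n=-3: <8, total = 4*2+(-3) = 5; b=2
n=1: <8, total = 5*2+1 = 11; b=3
n=0: <8, total = 11*2+0 = 22; b=4
n=9: not <8, total = 22+1 = 23; b=13
n=8: not <8, total = 23+1 = 24; b=21
n=3: <8, total = 24*2+3 = 51; b=22
total*b = 51*22 = 1122

1122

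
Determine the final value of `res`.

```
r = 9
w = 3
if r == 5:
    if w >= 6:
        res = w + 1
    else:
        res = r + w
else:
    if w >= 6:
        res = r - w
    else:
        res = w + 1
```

4

r=9, w=3
r == 5 is False; w >= 6 is False
→ res = w + 1 = 4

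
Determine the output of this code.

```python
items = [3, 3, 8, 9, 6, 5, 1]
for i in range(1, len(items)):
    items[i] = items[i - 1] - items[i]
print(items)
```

[3, 0, -8, -17, -23, -28, -29]

i=1: items[1] = 3-3 = 0 → [3, 0, 8, 9, 6, 5, 1]
i=2: items[2] = 0-8 = -8 → [3, 0, -8, 9, 6, 5, 1]
i=3: items[3] = (-8)-9 = -17 → [3, 0, -8, -17, 6, 5, 1]
i=4: items[4] = (-17)-6 = -23 → [3, 0, -8, -17, -23, 5, 1]
i=5: items[5] = (-23)-5 = -28 → [3, 0, -8, -17, -23, -28, 1]
i=6: items[6] = (-28)-1 = -29 → [3, 0, -8, -17, -23, -28, -29]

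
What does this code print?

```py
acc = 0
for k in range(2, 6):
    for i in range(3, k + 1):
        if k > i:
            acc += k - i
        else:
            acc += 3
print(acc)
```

13

k=3,i=3: not 3>3, acc = 0+3 = 3
k=4,i=3: 4>3, acc = 3+1 = 4
k=4,i=4: not 4>4, acc = 4+3 = 7
k=5,i=3: 5>3, acc = 7+2 = 9
k=5,i=4: 5>4, acc = 9+1 = 10
k=5,i=5: not 5>5, acc = 10+3 = 13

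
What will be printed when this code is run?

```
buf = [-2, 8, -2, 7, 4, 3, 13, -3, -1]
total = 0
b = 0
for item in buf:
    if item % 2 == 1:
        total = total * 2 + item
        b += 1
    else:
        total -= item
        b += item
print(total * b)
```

-143

item=-2: not odd, total = 0-(-2) = 2; b=-2
item=8: not odd, total = 2-8 = -6; b=6
item=-2: not odd, total = (-6)-(-2) = -4; b=4
item=7: odd, total = (-4)*2+7 = -1; b=5
item=4: not odd, total = (-1)-4 = -5; b=9
item=3: odd, total = (-5)*2+3 = -7; b=10
item=13: odd, total = (-7)*2+13 = -1; b=11
item=-3: odd, total = (-1)*2+(-3) = -5; b=12
item=-1: odd, total = (-5)*2+(-1) = -11; b=13
total*b = (-11)*13 = -143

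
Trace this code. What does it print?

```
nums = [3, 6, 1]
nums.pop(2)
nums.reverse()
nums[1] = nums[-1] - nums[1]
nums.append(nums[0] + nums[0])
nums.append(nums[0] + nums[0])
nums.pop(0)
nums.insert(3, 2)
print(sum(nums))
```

26

pop(2) removes 1 → [3, 6]
reverse → [6, 3]
nums[1] = nums[-1]-nums[1] = 3-3 = 0 → [6, 0]
append nums[0]+nums[0] = 6+6 = 12 → [6, 0, 12]
append nums[0]+nums[0] = 6+6 = 12 → [6, 0, 12, 12]
pop(0) removes 6 → [0, 12, 12]
insert 2 at 3 → [0, 12, 12, 2]
sum = 26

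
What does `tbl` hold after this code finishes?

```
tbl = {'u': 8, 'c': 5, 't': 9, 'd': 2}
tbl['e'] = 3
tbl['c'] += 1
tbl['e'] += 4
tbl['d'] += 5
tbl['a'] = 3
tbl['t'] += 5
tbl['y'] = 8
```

tbl['e'] = 3 → {'u': 8, 'c': 5, 't': 9, 'd': 2, 'e': 3}
tbl['c'] = 5+1 = 6 → {'u': 8, 'c': 6, 't': 9, 'd': 2, 'e': 3}
tbl['e'] = 3+4 = 7 → {'u': 8, 'c': 6, 't': 9, 'd': 2, 'e': 7}
tbl['d'] = 2+5 = 7 → {'u': 8, 'c': 6, 't': 9, 'd': 7, 'e': 7}
tbl['a'] = 3 → {'u': 8, 'c': 6, 't': 9, 'd': 7, 'e': 7, 'a': 3}
tbl['t'] = 9+5 = 14 → {'u': 8, 'c': 6, 't': 14, 'd': 7, 'e': 7, 'a': 3}
tbl['y'] = 8 → {'u': 8, 'c': 6, 't': 14, 'd': 7, 'e': 7, 'a': 3, 'y': 8}

{'u': 8, 'c': 6, 't': 14, 'd': 7, 'e': 7, 'a': 3, 'y': 8}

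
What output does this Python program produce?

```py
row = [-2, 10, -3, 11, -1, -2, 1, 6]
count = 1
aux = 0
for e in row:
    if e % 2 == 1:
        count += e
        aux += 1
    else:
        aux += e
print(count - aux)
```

e=-2: not odd; aux=-2
e=10: not odd; aux=8
e=-3: odd, count = 1+(-3) = -2; aux=9
e=11: odd, count = (-2)+11 = 9; aux=10
e=-1: odd, count = 9+(-1) = 8; aux=11
e=-2: not odd; aux=9
e=1: odd, count = 8+1 = 9; aux=10
e=6: not odd; aux=16
count-aux = 9-16 = -7

-7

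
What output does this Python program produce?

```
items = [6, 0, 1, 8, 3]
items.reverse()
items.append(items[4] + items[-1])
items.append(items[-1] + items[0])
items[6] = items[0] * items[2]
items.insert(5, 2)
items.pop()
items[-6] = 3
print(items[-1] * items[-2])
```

24

reverse → [3, 8, 1, 0, 6]
append items[4]+items[-1] = 6+6 = 12 → [3, 8, 1, 0, 6, 12]
append items[-1]+items[0] = 12+3 = 15 → [3, 8, 1, 0, 6, 12, 15]
items[6] = items[0]*items[2] = 3*1 = 3 → [3, 8, 1, 0, 6, 12, 3]
insert 2 at 5 → [3, 8, 1, 0, 6, 2, 12, 3]
pop() removes 3 → [3, 8, 1, 0, 6, 2, 12]
items[-6] = 3 → [3, 3, 1, 0, 6, 2, 12]
items[-1]*items[-2] = 12*2 = 24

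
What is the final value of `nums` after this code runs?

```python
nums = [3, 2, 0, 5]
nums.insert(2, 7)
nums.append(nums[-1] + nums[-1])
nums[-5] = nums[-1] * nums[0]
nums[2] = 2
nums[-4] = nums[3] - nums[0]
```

insert 7 at 2 → [3, 2, 7, 0, 5]
append nums[-1]+nums[-1] = 5+5 = 10 → [3, 2, 7, 0, 5, 10]
nums[-5] = nums[-1]*nums[0] = 10*3 = 30 → [3, 30, 7, 0, 5, 10]
nums[2] = 2 → [3, 30, 2, 0, 5, 10]
nums[-4] = nums[3]-nums[0] = 0-3 = -3 → [3, 30, -3, 0, 5, 10]

[3, 30, -3, 0, 5, 10]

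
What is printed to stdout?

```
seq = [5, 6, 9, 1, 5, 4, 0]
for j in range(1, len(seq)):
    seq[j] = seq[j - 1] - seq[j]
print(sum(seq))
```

-73

j=1: seq[1] = 5-6 = -1 → [5, -1, 9, 1, 5, 4, 0]
j=2: seq[2] = (-1)-9 = -10 → [5, -1, -10, 1, 5, 4, 0]
j=3: seq[3] = (-10)-1 = -11 → [5, -1, -10, -11, 5, 4, 0]
j=4: seq[4] = (-11)-5 = -16 → [5, -1, -10, -11, -16, 4, 0]
j=5: seq[5] = (-16)-4 = -20 → [5, -1, -10, -11, -16, -20, 0]
j=6: seq[6] = (-20)-0 = -20 → [5, -1, -10, -11, -16, -20, -20]
sum = -73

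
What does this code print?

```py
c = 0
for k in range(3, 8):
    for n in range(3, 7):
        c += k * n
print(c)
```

k=3,n=3: c = 0+9 = 9
k=3,n=4: c = 9+12 = 21
k=3,n=5: c = 21+15 = 36
k=3,n=6: c = 36+18 = 54
k=4,n=3: c = 54+12 = 66
k=4,n=4: c = 66+16 = 82
k=4,n=5: c = 82+20 = 102
k=4,n=6: c = 102+24 = 126
k=5,n=3: c = 126+15 = 141
k=5,n=4: c = 141+20 = 161
k=5,n=5: c = 161+25 = 186
k=5,n=6: c = 186+30 = 216
k=6,n=3: c = 216+18 = 234
k=6,n=4: c = 234+24 = 258
k=6,n=5: c = 258+30 = 288
k=6,n=6: c = 288+36 = 324
k=7,n=3: c = 324+21 = 345
k=7,n=4: c = 345+28 = 373
k=7,n=5: c = 373+35 = 408
k=7,n=6: c = 408+42 = 450

450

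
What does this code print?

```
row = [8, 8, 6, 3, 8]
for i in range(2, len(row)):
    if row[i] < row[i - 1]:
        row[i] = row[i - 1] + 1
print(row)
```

[8, 8, 9, 10, 11]

i=2: 6<8, row[2] = 8+1 = 9 → [8, 8, 9, 3, 8]
i=3: 3<9, row[3] = 9+1 = 10 → [8, 8, 9, 10, 8]
i=4: 8<10, row[4] = 10+1 = 11 → [8, 8, 9, 10, 11]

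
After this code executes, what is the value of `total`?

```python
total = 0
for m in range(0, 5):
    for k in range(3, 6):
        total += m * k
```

120

m=0,k=3: total = 0+0 = 0
m=0,k=4: total = 0+0 = 0
m=0,k=5: total = 0+0 = 0
m=1,k=3: total = 0+3 = 3
m=1,k=4: total = 3+4 = 7
m=1,k=5: total = 7+5 = 12
m=2,k=3: total = 12+6 = 18
m=2,k=4: total = 18+8 = 26
m=2,k=5: total = 26+10 = 36
m=3,k=3: total = 36+9 = 45
m=3,k=4: total = 45+12 = 57
m=3,k=5: total = 57+15 = 72
m=4,k=3: total = 72+12 = 84
m=4,k=4: total = 84+16 = 100
m=4,k=5: total = 100+20 = 120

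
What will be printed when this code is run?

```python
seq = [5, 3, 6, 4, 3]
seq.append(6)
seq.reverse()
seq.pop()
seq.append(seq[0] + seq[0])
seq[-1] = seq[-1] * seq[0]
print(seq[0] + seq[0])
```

append 6 → [5, 3, 6, 4, 3, 6]
reverse → [6, 3, 4, 6, 3, 5]
pop() removes 5 → [6, 3, 4, 6, 3]
append seq[0]+seq[0] = 6+6 = 12 → [6, 3, 4, 6, 3, 12]
seq[-1] = seq[-1]*seq[0] = 12*6 = 72 → [6, 3, 4, 6, 3, 72]
seq[0]+seq[0] = 6+6 = 12

12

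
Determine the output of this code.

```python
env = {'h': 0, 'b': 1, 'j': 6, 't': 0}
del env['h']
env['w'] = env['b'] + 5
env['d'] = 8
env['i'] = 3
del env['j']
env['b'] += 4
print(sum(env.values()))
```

del 'h' → {'b': 1, 'j': 6, 't': 0}
env['w'] = env['b']+5 = 6 → {'b': 1, 'j': 6, 't': 0, 'w': 6}
env['d'] = 8 → {'b': 1, 'j': 6, 't': 0, 'w': 6, 'd': 8}
env['i'] = 3 → {'b': 1, 'j': 6, 't': 0, 'w': 6, 'd': 8, 'i': 3}
del 'j' → {'b': 1, 't': 0, 'w': 6, 'd': 8, 'i': 3}
env['b'] = 1+4 = 5 → {'b': 5, 't': 0, 'w': 6, 'd': 8, 'i': 3}
sum of values = 22

22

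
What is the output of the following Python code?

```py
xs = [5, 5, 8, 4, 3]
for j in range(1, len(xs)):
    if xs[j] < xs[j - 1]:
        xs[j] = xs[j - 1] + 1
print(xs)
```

j=1: 5>=5, unchanged → [5, 5, 8, 4, 3]
j=2: 8>=5, unchanged → [5, 5, 8, 4, 3]
j=3: 4<8, xs[3] = 8+1 = 9 → [5, 5, 8, 9, 3]
j=4: 3<9, xs[4] = 9+1 = 10 → [5, 5, 8, 9, 10]

[5, 5, 8, 9, 10]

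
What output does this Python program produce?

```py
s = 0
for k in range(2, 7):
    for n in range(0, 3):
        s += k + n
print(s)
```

k=2,n=0: s = 0+2 = 2
k=2,n=1: s = 2+3 = 5
k=2,n=2: s = 5+4 = 9
k=3,n=0: s = 9+3 = 12
k=3,n=1: s = 12+4 = 16
k=3,n=2: s = 16+5 = 21
k=4,n=0: s = 21+4 = 25
k=4,n=1: s = 25+5 = 30
k=4,n=2: s = 30+6 = 36
k=5,n=0: s = 36+5 = 41
k=5,n=1: s = 41+6 = 47
k=5,n=2: s = 47+7 = 54
k=6,n=0: s = 54+6 = 60
k=6,n=1: s = 60+7 = 67
k=6,n=2: s = 67+8 = 75

75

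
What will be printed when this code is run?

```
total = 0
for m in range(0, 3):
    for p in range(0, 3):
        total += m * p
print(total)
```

m=0,p=0: total = 0+0 = 0
m=0,p=1: total = 0+0 = 0
m=0,p=2: total = 0+0 = 0
m=1,p=0: total = 0+0 = 0
m=1,p=1: total = 0+1 = 1
m=1,p=2: total = 1+2 = 3
m=2,p=0: total = 3+0 = 3
m=2,p=1: total = 3+2 = 5
m=2,p=2: total = 5+4 = 9

9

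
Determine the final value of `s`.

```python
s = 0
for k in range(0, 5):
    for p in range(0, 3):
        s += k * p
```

30

k=0,p=0: s = 0+0 = 0
k=0,p=1: s = 0+0 = 0
k=0,p=2: s = 0+0 = 0
k=1,p=0: s = 0+0 = 0
k=1,p=1: s = 0+1 = 1
k=1,p=2: s = 1+2 = 3
k=2,p=0: s = 3+0 = 3
k=2,p=1: s = 3+2 = 5
k=2,p=2: s = 5+4 = 9
k=3,p=0: s = 9+0 = 9
k=3,p=1: s = 9+3 = 12
k=3,p=2: s = 12+6 = 18
k=4,p=0: s = 18+0 = 18
k=4,p=1: s = 18+4 = 22
k=4,p=2: s = 22+8 = 30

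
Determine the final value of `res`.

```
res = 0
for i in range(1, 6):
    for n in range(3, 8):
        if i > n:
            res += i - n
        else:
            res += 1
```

i=1,n=3: not 1>3, res = 0+1 = 1
i=1,n=4: not 1>4, res = 1+1 = 2
i=1,n=5: not 1>5, res = 2+1 = 3
i=1,n=6: not 1>6, res = 3+1 = 4
i=1,n=7: not 1>7, res = 4+1 = 5
i=2,n=3: not 2>3, res = 5+1 = 6
i=2,n=4: not 2>4, res = 6+1 = 7
i=2,n=5: not 2>5, res = 7+1 = 8
i=2,n=6: not 2>6, res = 8+1 = 9
i=2,n=7: not 2>7, res = 9+1 = 10
i=3,n=3: not 3>3, res = 10+1 = 11
i=3,n=4: not 3>4, res = 11+1 = 12
i=3,n=5: not 3>5, res = 12+1 = 13
i=3,n=6: not 3>6, res = 13+1 = 14
i=3,n=7: not 3>7, res = 14+1 = 15
i=4,n=3: 4>3, res = 15+1 = 16
i=4,n=4: not 4>4, res = 16+1 = 17
i=4,n=5: not 4>5, res = 17+1 = 18
i=4,n=6: not 4>6, res = 18+1 = 19
i=4,n=7: not 4>7, res = 19+1 = 20
i=5,n=3: 5>3, res = 20+2 = 22
i=5,n=4: 5>4, res = 22+1 = 23
i=5,n=5: not 5>5, res = 23+1 = 24
i=5,n=6: not 5>6, res = 24+1 = 25
i=5,n=7: not 5>7, res = 25+1 = 26

26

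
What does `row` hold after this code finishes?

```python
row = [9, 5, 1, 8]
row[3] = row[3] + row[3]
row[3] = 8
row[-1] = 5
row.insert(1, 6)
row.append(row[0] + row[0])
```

row[3] = row[3]+row[3] = 8+8 = 16 → [9, 5, 1, 16]
row[3] = 8 → [9, 5, 1, 8]
row[-1] = 5 → [9, 5, 1, 5]
insert 6 at 1 → [9, 6, 5, 1, 5]
append row[0]+row[0] = 9+9 = 18 → [9, 6, 5, 1, 5, 18]

[9, 6, 5, 1, 5, 18]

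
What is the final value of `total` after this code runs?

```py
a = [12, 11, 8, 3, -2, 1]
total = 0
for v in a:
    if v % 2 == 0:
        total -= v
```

-18

v=12: even, total = 0-12 = -12
v=11: not even
v=8: even, total = (-12)-8 = -20
v=3: not even
v=-2: even, total = (-20)-(-2) = -18
v=1: not even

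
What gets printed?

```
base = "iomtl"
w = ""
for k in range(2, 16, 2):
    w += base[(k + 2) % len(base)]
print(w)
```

k=2: add base[4]='l' → 'l'
k=4: add base[1]='o' → 'lo'
k=6: add base[3]='t' → 'lot'
k=8: add base[0]='i' → 'loti'
k=10: add base[2]='m' → 'lotim'
k=12: add base[4]='l' → 'lotiml'
k=14: add base[1]='o' → 'lotimlo'

lotimlo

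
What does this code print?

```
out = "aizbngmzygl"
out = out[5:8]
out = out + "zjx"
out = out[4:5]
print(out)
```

slice [5:8] → 'gmz'
+ 'zjx' → 'gmzzjx'
slice [4:5] → 'j'

j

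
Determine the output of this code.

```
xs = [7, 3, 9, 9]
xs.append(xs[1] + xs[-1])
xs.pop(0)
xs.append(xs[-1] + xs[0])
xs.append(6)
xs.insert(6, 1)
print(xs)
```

append xs[1]+xs[-1] = 3+9 = 12 → [7, 3, 9, 9, 12]
pop(0) removes 7 → [3, 9, 9, 12]
append xs[-1]+xs[0] = 12+3 = 15 → [3, 9, 9, 12, 15]
append 6 → [3, 9, 9, 12, 15, 6]
insert 1 at 6 → [3, 9, 9, 12, 15, 6, 1]

[3, 9, 9, 12, 15, 6, 1]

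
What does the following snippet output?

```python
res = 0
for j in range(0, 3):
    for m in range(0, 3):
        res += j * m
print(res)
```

9

j=0,m=0: res = 0+0 = 0
j=0,m=1: res = 0+0 = 0
j=0,m=2: res = 0+0 = 0
j=1,m=0: res = 0+0 = 0
j=1,m=1: res = 0+1 = 1
j=1,m=2: res = 1+2 = 3
j=2,m=0: res = 3+0 = 3
j=2,m=1: res = 3+2 = 5
j=2,m=2: res = 5+4 = 9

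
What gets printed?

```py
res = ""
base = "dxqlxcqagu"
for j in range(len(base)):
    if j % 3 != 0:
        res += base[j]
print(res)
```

j=0: skip
j=1: add 'x' → 'x'
j=2: add 'q' → 'xq'
j=3: skip
j=4: add 'x' → 'xqx'
j=5: add 'c' → 'xqxc'
j=6: skip
j=7: add 'a' → 'xqxca'
j=8: add 'g' → 'xqxcag'
j=9: skip

xqxcag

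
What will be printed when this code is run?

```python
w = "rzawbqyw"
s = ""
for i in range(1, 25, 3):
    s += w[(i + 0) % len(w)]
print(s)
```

zbwaqrwy

i=1: add w[1]='z' → 'z'
i=4: add w[4]='b' → 'zb'
i=7: add w[7]='w' → 'zbw'
i=10: add w[2]='a' → 'zbwa'
i=13: add w[5]='q' → 'zbwaq'
i=16: add w[0]='r' → 'zbwaqr'
i=19: add w[3]='w' → 'zbwaqrw'
i=22: add w[6]='y' → 'zbwaqrwy'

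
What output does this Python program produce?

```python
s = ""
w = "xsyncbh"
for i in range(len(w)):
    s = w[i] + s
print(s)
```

i=0: prepend 'x' → 'x'
i=1: prepend 's' → 'sx'
i=2: prepend 'y' → 'ysx'
i=3: prepend 'n' → 'nysx'
i=4: prepend 'c' → 'cnysx'
i=5: prepend 'b' → 'bcnysx'
i=6: prepend 'h' → 'hbcnysx'

hbcnysx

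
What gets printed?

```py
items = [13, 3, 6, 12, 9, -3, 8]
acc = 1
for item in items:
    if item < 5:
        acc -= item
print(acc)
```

1

item=13: not <5
item=3: <5, acc = 1-3 = -2
item=6: not <5
item=12: not <5
item=9: not <5
item=-3: <5, acc = (-2)-(-3) = 1
item=8: not <5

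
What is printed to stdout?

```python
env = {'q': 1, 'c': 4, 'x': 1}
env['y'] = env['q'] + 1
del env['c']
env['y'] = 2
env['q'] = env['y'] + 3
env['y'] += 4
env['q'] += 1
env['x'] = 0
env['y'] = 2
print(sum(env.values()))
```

8

env['y'] = env['q']+1 = 2 → {'q': 1, 'c': 4, 'x': 1, 'y': 2}
del 'c' → {'q': 1, 'x': 1, 'y': 2}
env['y'] = 2 → {'q': 1, 'x': 1, 'y': 2}
env['q'] = env['y']+3 = 5 → {'q': 5, 'x': 1, 'y': 2}
env['y'] = 2+4 = 6 → {'q': 5, 'x': 1, 'y': 6}
env['q'] = 5+1 = 6 → {'q': 6, 'x': 1, 'y': 6}
env['x'] = 0 → {'q': 6, 'x': 0, 'y': 6}
env['y'] = 2 → {'q': 6, 'x': 0, 'y': 2}
sum of values = 8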